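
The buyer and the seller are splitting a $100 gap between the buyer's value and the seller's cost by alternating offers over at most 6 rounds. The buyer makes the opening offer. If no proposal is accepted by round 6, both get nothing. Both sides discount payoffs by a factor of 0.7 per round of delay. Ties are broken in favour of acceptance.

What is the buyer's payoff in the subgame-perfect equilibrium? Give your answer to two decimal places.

Round 6 (the seller proposes): rejection yields 0 for the buyer; the seller offers 0 and keeps 100.
Round 5 (the buyer proposes): the seller can get 100 next round, worth 0.7 × 100 = 70 now, so the buyer offers 70, keeping 30.
Round 4 (the seller proposes): the buyer can get 30 next round, worth 0.7 × 30 = 21 now. The seller offers 21 and keeps 100 − 21 = 79.
Round 3 (the buyer proposes): the seller can get 79 next round, worth 0.7 × 79 = 55.3 now; the buyer offers that and keeps 44.7.
Round 2 (the seller proposes): the buyer can get 44.7 next round, worth 0.7 × 44.7 = 31.29 now; the seller offers that and keeps 68.71.
Round 1 (the buyer proposes): the seller can get 68.71 next round, worth 0.7 × 68.71 = 48.097 now, so the buyer offers 48.097, keeping 51.903.

51.90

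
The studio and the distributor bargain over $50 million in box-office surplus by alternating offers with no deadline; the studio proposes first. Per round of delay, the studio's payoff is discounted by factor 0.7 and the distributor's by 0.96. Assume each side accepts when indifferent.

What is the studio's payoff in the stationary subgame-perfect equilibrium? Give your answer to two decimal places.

In a stationary SPE each proposer offers the other exactly their discounted continuation value.
If the studio keeps x when proposing and the distributor keeps y when proposing, then x = 50 − 0.96y and y = 50 − 0.7x.
Solving: x = 50(1 − 0.96) / (1 − 0.7·0.96) = 2 / 0.328 ≈ 6.0976.
The distributor gets 50 − 6.0976 ≈ 43.9024.

6.10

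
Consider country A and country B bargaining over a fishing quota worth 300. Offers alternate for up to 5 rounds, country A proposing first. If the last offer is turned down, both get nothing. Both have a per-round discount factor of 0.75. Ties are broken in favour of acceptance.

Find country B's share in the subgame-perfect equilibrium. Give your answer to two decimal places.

87.89

Solve by backward induction from round 5.
Round 5 (country A proposes): country B will accept anything ≥ 0, so country A offers 0 and keeps 300.
Round 4 (country B proposes): country A can get 300 next round, worth 0.75 × 300 = 225 now, so country B offers 225, keeping 75.
Round 3 (country A proposes): country B can get 75 next round, worth 0.75 × 75 = 56.25 now, so country A offers 56.25, keeping 243.75.
Round 2 (country B proposes): country A can get 243.75 next round, worth 0.75 × 243.75 = 182.8125 now. Country B offers 182.8125 and keeps 300 − 182.8125 = 117.1875.
Round 1 (country A proposes): country B can get 117.1875 next round, worth 0.75 × 117.1875 = 87.890625 now. Country A offers 87.890625 and keeps 300 − 87.890625 = 212.109375.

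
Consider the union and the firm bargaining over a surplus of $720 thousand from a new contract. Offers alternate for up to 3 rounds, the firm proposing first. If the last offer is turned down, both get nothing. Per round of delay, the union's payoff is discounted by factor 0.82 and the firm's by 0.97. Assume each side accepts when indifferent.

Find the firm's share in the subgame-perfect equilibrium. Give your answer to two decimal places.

702.29

Solve by backward induction from round 3.
Round 3 (the firm proposes): rejection yields 0 for the union; the firm offers 0 and keeps 720.
Round 2 (the union proposes): the firm can get 720 next round, worth 0.97 × 720 = 698.4 now. The union offers 698.4 and keeps 720 − 698.4 = 21.6.
Round 1 (the firm proposes): the union can get 21.6 next round, worth 0.82 × 21.6 = 17.712 now, so the firm offers 17.712, keeping 702.288.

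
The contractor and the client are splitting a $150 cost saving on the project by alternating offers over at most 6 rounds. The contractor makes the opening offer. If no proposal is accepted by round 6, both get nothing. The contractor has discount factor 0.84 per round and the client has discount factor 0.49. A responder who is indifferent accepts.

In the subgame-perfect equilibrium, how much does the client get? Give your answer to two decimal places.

29.05

Round 6 (the client proposes): rejection yields 0 for the contractor; the client offers 0 and keeps 150.
Round 5 (the contractor proposes): the client can get 150 next round, worth 0.49 × 150 = 73.5 now, so the contractor offers 73.5, keeping 76.5.
Round 4 (the client proposes): the contractor can get 76.5 next round, worth 0.84 × 76.5 = 64.26 now; the client offers that and keeps 85.74.
Round 3 (the contractor proposes): the client can get 85.74 next round, worth 0.49 × 85.74 = 42.0126 now. The contractor offers 42.0126 and keeps 150 − 42.0126 = 107.9874.
Round 2 (the client proposes): the contractor can get 107.9874 next round, worth 0.84 × 107.9874 = 90.709416 now, so the client offers 90.709416, keeping 59.290584.
Round 1 (the contractor proposes): the client can get 59.290584 next round, worth 0.49 × 59.290584 = 29.05238616 now; the contractor offers that and keeps 120.94761384.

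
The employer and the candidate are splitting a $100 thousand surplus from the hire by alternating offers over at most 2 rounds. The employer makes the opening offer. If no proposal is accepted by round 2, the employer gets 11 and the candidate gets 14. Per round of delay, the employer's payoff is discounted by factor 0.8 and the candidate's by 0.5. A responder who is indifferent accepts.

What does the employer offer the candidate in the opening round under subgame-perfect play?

Round 2 (the candidate proposes): the employer gets 11 if talks fail, so the candidate offers 11 and keeps 89.
Round 1 (the employer proposes): the candidate can get 89 next round, worth 0.5 × 89 = 44.5 now; the employer offers that and keeps 55.5.

44.5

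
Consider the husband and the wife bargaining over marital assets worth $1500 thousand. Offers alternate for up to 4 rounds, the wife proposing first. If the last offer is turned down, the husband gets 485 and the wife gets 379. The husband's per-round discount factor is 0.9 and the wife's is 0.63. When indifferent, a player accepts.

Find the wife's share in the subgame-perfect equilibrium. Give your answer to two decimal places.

By backward induction:
Round 4 (the husband proposes): the wife gets 379 if talks fail, so the husband offers 379 and keeps 1121.
Round 3 (the wife proposes): the husband can get 1121 next round, worth 0.9 × 1121 = 1008.9 now; the wife offers that and keeps 491.1.
Round 2 (the husband proposes): the wife can get 491.1 next round, worth 0.63 × 491.1 = 309.393 now, so the husband offers 309.393, keeping 1190.607.
Round 1 (the wife proposes): the husband can get 1190.607 next round, worth 0.9 × 1190.607 = 1071.5463 now. The wife offers 1071.5463 and keeps 1500 − 1071.5463 = 428.4537.

428.45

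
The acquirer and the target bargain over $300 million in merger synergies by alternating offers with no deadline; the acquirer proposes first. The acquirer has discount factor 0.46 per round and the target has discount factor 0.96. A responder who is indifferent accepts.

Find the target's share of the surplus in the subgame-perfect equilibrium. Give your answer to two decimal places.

278.51

When the acquirer proposes, the target accepts any offer worth at least 0.96 times what the target would get by proposing next round; and vice versa.
This gives x = 300 − 0.96y and y = 300 − 0.46x, where x and y are each side's share when it proposes.
Hence (1 − 0.96·0.46)x = 300(1 − 0.96), i.e. 0.5584·x = 12.
x ≈ 21.4900; the target's share is 300 − x ≈ 278.5100.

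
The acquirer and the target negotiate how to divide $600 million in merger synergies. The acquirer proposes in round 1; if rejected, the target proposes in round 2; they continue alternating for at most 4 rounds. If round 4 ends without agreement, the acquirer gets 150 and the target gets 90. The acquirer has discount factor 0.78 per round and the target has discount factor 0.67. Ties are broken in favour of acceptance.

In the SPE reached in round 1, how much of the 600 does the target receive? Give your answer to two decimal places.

246.00

Round 4 (the target proposes): the acquirer gets 150 if talks fail, so the target offers 150 and keeps 450.
Round 3 (the acquirer proposes): the target can get 450 next round, worth 0.67 × 450 = 301.5 now; the acquirer offers that and keeps 298.5.
Round 2 (the target proposes): the acquirer can get 298.5 next round, worth 0.78 × 298.5 = 232.83 now; the target offers that and keeps 367.17.
Round 1 (the acquirer proposes): the target can get 367.17 next round, worth 0.67 × 367.17 = 246.0039 now, so the acquirer offers 246.0039, keeping 353.9961.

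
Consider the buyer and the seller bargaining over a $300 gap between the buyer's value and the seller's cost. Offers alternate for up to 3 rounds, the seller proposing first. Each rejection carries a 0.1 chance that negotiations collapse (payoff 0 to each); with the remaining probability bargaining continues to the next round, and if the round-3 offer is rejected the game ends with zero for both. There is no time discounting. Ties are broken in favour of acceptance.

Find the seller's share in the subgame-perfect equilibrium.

273

Round 3 (the seller proposes): the buyer will accept anything ≥ 0, so the seller offers 0 and keeps 300.
Round 2 (the buyer proposes): rejecting gives the seller an expected 0.9 × 300 = 270, so the buyer offers 270, keeping 30.
Round 1 (the seller proposes): rejecting gives the buyer an expected 0.9 × 30 = 27, so the seller offers 27, keeping 273.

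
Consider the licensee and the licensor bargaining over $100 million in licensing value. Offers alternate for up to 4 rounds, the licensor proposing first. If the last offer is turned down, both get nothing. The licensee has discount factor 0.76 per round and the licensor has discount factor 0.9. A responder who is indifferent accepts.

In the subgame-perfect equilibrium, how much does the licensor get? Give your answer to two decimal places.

40.42

Round 4 (the licensee proposes): rejection yields 0 for the licensor; the licensee offers 0 and keeps 100.
Round 3 (the licensor proposes): the licensee can get 100 next round, worth 0.76 × 100 = 76 now. The licensor offers 76 and keeps 100 − 76 = 24.
Round 2 (the licensee proposes): the licensor can get 24 next round, worth 0.9 × 24 = 21.6 now; the licensee offers that and keeps 78.4.
Round 1 (the licensor proposes): the licensee can get 78.4 next round, worth 0.76 × 78.4 = 59.584 now; the licensor offers that and keeps 40.416.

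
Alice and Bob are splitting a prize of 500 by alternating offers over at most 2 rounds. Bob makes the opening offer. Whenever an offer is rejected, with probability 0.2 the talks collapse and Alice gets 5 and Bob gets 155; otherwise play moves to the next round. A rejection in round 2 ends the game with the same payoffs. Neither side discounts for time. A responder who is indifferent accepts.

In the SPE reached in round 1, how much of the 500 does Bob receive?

Round 2 (Alice proposes): Bob gets 155 if talks fail, so Alice offers 155 and keeps 345.
Round 1 (Bob proposes): rejecting gives Alice an expected 0.8 × 345 + 0.2 × 5 = 277; Bob offers that and keeps 223.

223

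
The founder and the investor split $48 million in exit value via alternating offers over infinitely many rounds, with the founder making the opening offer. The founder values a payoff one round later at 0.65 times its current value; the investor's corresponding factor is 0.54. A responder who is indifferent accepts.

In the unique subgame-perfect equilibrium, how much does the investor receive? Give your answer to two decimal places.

When the founder proposes, the investor accepts any offer worth at least 0.54 times what the investor would get by proposing next round; and vice versa.
This gives x = 48 − 0.54y and y = 48 − 0.65x, where x and y are each side's share when it proposes.
Hence (1 − 0.54·0.65)x = 48(1 − 0.54), i.e. 0.649·x = 22.08.
x ≈ 34.0216; the investor's share is 48 − x ≈ 13.9784.

13.98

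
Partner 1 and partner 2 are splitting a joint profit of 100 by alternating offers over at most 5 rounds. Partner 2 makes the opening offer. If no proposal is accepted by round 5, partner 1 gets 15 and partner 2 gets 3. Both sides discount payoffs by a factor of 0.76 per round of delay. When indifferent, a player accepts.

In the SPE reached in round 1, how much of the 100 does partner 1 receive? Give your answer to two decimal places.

33.78

Solve by backward induction from round 5.
Round 5 (partner 2 proposes): partner 1 gets 15 if talks fail, so partner 2 offers 15 and keeps 85.
Round 4 (partner 1 proposes): partner 2 can get 85 next round, worth 0.76 × 85 = 64.6 now, so partner 1 offers 64.6, keeping 35.4.
Round 3 (partner 2 proposes): partner 1 can get 35.4 next round, worth 0.76 × 35.4 = 26.904 now; partner 2 offers that and keeps 73.096.
Round 2 (partner 1 proposes): partner 2 can get 73.096 next round, worth 0.76 × 73.096 = 55.55296 now; partner 1 offers that and keeps 44.44704.
Round 1 (partner 2 proposes): partner 1 can get 44.44704 next round, worth 0.76 × 44.44704 = 33.7797504 now; partner 2 offers that and keeps 66.2202496.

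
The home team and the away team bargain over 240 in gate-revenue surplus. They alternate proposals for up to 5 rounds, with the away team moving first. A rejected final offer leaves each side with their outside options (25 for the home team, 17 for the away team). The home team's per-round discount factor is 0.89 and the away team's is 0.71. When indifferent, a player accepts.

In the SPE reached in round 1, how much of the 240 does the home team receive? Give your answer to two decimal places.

111.07

Round 5 (the away team proposes): the home team gets 25 if talks fail, so the away team offers 25 and keeps 215.
Round 4 (the home team proposes): the away team can get 215 next round, worth 0.71 × 215 = 152.65 now. The home team offers 152.65 and keeps 240 − 152.65 = 87.35.
Round 3 (the away team proposes): the home team can get 87.35 next round, worth 0.89 × 87.35 = 77.7415 now, so the away team offers 77.7415, keeping 162.2585.
Round 2 (the home team proposes): the away team can get 162.2585 next round, worth 0.71 × 162.2585 = 115.203535 now, so the home team offers 115.203535, keeping 124.796465.
Round 1 (the away team proposes): the home team can get 124.796465 next round, worth 0.89 × 124.796465 = 111.06885385 now. The away team offers 111.06885385 and keeps 240 − 111.06885385 = 128.93114615.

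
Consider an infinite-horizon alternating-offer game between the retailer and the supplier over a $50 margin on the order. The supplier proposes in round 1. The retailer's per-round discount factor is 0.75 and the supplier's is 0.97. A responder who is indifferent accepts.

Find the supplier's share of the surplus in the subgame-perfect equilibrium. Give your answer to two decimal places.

In a stationary SPE each proposer offers the other exactly their discounted continuation value.
If the supplier keeps x when proposing and the retailer keeps y when proposing, then x = 50 − 0.75y and y = 50 − 0.97x.
Solving: x = 50(1 − 0.75) / (1 − 0.97·0.75) = 12.5 / 0.2725 ≈ 45.8716.
The retailer gets 50 − 45.8716 ≈ 4.1284.

45.87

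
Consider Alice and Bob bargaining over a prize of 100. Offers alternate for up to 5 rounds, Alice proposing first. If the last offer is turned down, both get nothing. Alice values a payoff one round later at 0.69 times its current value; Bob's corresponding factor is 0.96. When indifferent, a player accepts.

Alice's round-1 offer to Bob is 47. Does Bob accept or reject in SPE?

Round 5 (Alice proposes): rejection yields 0 for Bob; Alice offers 0 and keeps 100.
Round 4 (Bob proposes): Alice can get 100 next round, worth 0.69 × 100 = 69 now; Bob offers that and keeps 31.
Round 3 (Alice proposes): Bob can get 31 next round, worth 0.96 × 31 = 29.76 now. Alice offers 29.76 and keeps 100 − 29.76 = 70.24.
Round 2 (Bob proposes): Alice can get 70.24 next round, worth 0.69 × 70.24 = 48.4656 now; Bob offers that and keeps 51.5344.
So by rejecting in round 1, Bob gets 51.5344 next round, worth 0.96 × 51.5344 = 49.473024 now.
Offer 47 < 49.473024, so Bob rejects.

Reject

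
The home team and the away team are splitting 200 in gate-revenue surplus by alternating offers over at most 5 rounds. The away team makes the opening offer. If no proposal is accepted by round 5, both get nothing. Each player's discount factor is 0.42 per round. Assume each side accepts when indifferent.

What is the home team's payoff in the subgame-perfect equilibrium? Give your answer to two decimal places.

57.31

Round 5 (the away team proposes): rejection yields 0 for the home team; the away team offers 0 and keeps 200.
Round 4 (the home team proposes): the away team can get 200 next round, worth 0.42 × 200 = 84 now, so the home team offers 84, keeping 116.
Round 3 (the away team proposes): the home team can get 116 next round, worth 0.42 × 116 = 48.72 now, so the away team offers 48.72, keeping 151.28.
Round 2 (the home team proposes): the away team can get 151.28 next round, worth 0.42 × 151.28 = 63.5376 now. The home team offers 63.5376 and keeps 200 − 63.5376 = 136.4624.
Round 1 (the away team proposes): the home team can get 136.4624 next round, worth 0.42 × 136.4624 = 57.314208 now, so the away team offers 57.314208, keeping 142.685792.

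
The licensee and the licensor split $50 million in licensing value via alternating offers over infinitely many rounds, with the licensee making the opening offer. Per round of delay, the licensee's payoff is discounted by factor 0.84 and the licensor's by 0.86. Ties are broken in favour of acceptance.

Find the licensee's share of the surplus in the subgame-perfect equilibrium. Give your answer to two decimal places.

25.22

In a stationary SPE each proposer offers the other exactly their discounted continuation value.
If the licensee keeps x when proposing and the licensor keeps y when proposing, then x = 50 − 0.86y and y = 50 − 0.84x.
Solving: x = 50(1 − 0.86) / (1 − 0.84·0.86) = 7 / 0.2776 ≈ 25.2161.
The licensor gets 50 − 25.2161 ≈ 24.7839.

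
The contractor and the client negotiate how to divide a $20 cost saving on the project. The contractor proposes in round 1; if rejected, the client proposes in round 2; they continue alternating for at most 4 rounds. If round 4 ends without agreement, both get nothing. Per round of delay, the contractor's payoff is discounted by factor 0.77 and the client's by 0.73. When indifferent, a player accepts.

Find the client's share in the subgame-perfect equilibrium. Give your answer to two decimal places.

Round 4 (the client proposes): the contractor will accept anything ≥ 0, so the client offers 0 and keeps 20.
Round 3 (the contractor proposes): the client can get 20 next round, worth 0.73 × 20 = 14.6 now; the contractor offers that and keeps 5.4.
Round 2 (the client proposes): the contractor can get 5.4 next round, worth 0.77 × 5.4 = 4.158 now, so the client offers 4.158, keeping 15.842.
Round 1 (the contractor proposes): the client can get 15.842 next round, worth 0.73 × 15.842 = 11.56466 now. The contractor offers 11.56466 and keeps 20 − 11.56466 = 8.43534.

11.56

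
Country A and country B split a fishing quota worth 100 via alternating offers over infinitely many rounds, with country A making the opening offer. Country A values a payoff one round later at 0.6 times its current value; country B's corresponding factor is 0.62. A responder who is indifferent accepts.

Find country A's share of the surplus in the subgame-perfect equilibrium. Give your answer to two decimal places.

60.51

When country A proposes, country B accepts any offer worth at least 0.62 times what country B would get by proposing next round; and vice versa.
This gives x = 100 − 0.62y and y = 100 − 0.6x, where x and y are each side's share when it proposes.
Hence (1 − 0.62·0.6)x = 100(1 − 0.62), i.e. 0.628·x = 38.
x ≈ 60.5096; country B's share is 100 − x ≈ 39.4904.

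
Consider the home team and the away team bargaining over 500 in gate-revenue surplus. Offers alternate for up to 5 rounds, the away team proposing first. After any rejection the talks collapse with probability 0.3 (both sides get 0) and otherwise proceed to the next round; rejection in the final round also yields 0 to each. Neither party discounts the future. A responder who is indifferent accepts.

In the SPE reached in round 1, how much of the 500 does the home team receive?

Round 5 (the away team proposes): rejection yields 0 for the home team; the away team offers 0 and keeps 500.
Round 4 (the home team proposes): rejecting gives the away team an expected 0.7 × 500 = 350. The home team offers 350 and keeps 500 − 350 = 150.
Round 3 (the away team proposes): rejecting gives the home team an expected 0.7 × 150 = 105, so the away team offers 105, keeping 395.
Round 2 (the home team proposes): rejecting gives the away team an expected 0.7 × 395 = 276.5, so the home team offers 276.5, keeping 223.5.
Round 1 (the away team proposes): rejecting gives the home team an expected 0.7 × 223.5 = 156.45; the away team offers that and keeps 343.55.

156.45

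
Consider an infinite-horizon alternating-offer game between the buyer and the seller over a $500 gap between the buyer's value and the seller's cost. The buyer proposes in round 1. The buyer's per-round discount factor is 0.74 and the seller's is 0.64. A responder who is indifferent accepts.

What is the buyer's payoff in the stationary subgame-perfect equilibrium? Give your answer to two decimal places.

341.95

In a stationary SPE each proposer offers the other exactly their discounted continuation value.
If the buyer keeps x when proposing and the seller keeps y when proposing, then x = 500 − 0.64y and y = 500 − 0.74x.
Solving: x = 500(1 − 0.64) / (1 − 0.74·0.64) = 180 / 0.5264 ≈ 341.9453.
The seller gets 500 − 341.9453 ≈ 158.0547.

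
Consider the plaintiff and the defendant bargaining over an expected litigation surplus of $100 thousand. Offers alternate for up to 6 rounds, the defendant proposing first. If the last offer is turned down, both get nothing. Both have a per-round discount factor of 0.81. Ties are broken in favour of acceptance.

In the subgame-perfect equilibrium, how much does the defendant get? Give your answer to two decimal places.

Round 6 (the plaintiff proposes): the defendant will accept anything ≥ 0, so the plaintiff offers 0 and keeps 100.
Round 5 (the defendant proposes): the plaintiff can get 100 next round, worth 0.81 × 100 = 81 now, so the defendant offers 81, keeping 19.
Round 4 (the plaintiff proposes): the defendant can get 19 next round, worth 0.81 × 19 = 15.39 now; the plaintiff offers that and keeps 84.61.
Round 3 (the defendant proposes): the plaintiff can get 84.61 next round, worth 0.81 × 84.61 = 68.5341 now; the defendant offers that and keeps 31.4659.
Round 2 (the plaintiff proposes): the defendant can get 31.4659 next round, worth 0.81 × 31.4659 = 25.487379 now. The plaintiff offers 25.487379 and keeps 100 − 25.487379 = 74.512621.
Round 1 (the defendant proposes): the plaintiff can get 74.512621 next round, worth 0.81 × 74.512621 = 60.35522301 now. The defendant offers 60.35522301 and keeps 100 − 60.35522301 = 39.64477699.

39.64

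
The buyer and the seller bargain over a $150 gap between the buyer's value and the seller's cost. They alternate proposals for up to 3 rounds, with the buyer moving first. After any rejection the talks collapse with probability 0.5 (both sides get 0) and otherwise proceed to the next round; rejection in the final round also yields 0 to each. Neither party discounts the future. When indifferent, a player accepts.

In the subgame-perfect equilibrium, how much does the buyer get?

112.5

Round 3 (the buyer proposes): rejection yields 0 for the seller; the buyer offers 0 and keeps 150.
Round 2 (the seller proposes): rejecting gives the buyer an expected 0.5 × 150 = 75. The seller offers 75 and keeps 150 − 75 = 75.
Round 1 (the buyer proposes): rejecting gives the seller an expected 0.5 × 75 = 37.5. The buyer offers 37.5 and keeps 150 − 37.5 = 112.5.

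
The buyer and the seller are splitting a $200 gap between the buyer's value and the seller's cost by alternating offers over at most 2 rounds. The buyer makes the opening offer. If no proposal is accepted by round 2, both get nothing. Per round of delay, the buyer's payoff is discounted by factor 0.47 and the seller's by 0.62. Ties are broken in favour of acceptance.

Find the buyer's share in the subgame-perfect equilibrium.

76

Round 2 (the seller proposes): rejection yields 0 for the buyer; the seller offers 0 and keeps 200.
Round 1 (the buyer proposes): the seller can get 200 next round, worth 0.62 × 200 = 124 now; the buyer offers that and keeps 76.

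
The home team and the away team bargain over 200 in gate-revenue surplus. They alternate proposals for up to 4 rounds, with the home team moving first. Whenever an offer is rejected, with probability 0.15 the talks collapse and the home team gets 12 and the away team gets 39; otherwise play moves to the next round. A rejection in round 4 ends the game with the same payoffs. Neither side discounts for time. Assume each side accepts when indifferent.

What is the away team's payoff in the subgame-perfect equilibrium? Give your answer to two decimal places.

149.50

By backward induction:
Round 4 (the away team proposes): the home team gets 12 if talks fail, so the away team offers 12 and keeps 188.
Round 3 (the home team proposes): rejecting gives the away team an expected 0.85 × 188 + 0.15 × 39 = 165.65; the home team offers that and keeps 34.35.
Round 2 (the away team proposes): rejecting gives the home team an expected 0.85 × 34.35 + 0.15 × 12 = 30.9975. The away team offers 30.9975 and keeps 200 − 30.9975 = 169.0025.
Round 1 (the home team proposes): rejecting gives the away team an expected 0.85 × 169.0025 + 0.15 × 39 = 149.502125, so the home team offers 149.502125, keeping 50.497875.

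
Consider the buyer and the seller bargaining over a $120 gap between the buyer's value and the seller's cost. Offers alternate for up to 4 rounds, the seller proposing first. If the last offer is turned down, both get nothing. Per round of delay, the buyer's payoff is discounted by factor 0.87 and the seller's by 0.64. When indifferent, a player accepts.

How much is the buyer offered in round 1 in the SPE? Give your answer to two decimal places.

Round 4 (the buyer proposes): the seller will accept anything ≥ 0, so the buyer offers 0 and keeps 120.
Round 3 (the seller proposes): the buyer can get 120 next round, worth 0.87 × 120 = 104.4 now, so the seller offers 104.4, keeping 15.6.
Round 2 (the buyer proposes): the seller can get 15.6 next round, worth 0.64 × 15.6 = 9.984 now. The buyer offers 9.984 and keeps 120 − 9.984 = 110.016.
Round 1 (the seller proposes): the buyer can get 110.016 next round, worth 0.87 × 110.016 = 95.71392 now; the seller offers that and keeps 24.28608.

95.71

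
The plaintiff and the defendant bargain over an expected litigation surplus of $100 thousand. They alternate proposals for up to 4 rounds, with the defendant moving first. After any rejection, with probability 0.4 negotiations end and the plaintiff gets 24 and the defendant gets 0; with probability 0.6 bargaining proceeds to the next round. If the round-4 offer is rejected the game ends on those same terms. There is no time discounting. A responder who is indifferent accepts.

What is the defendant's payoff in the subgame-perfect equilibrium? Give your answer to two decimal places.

Round 4 (the plaintiff proposes): the defendant will accept anything ≥ 0, so the plaintiff offers 0 and keeps 100.
Round 3 (the defendant proposes): rejecting gives the plaintiff an expected 0.6 × 100 + 0.4 × 24 = 69.6; the defendant offers that and keeps 30.4.
Round 2 (the plaintiff proposes): rejecting gives the defendant an expected 0.6 × 30.4 = 18.24, so the plaintiff offers 18.24, keeping 81.76.
Round 1 (the defendant proposes): rejecting gives the plaintiff an expected 0.6 × 81.76 + 0.4 × 24 = 58.656, so the defendant offers 58.656, keeping 41.344.

41.34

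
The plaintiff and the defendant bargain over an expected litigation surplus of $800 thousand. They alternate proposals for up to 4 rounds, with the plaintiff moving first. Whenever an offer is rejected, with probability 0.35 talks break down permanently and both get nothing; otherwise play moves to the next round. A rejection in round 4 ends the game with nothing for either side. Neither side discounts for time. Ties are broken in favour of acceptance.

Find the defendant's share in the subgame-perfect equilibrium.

Round 4 (the defendant proposes): rejection yields 0 for the plaintiff; the defendant offers 0 and keeps 800.
Round 3 (the plaintiff proposes): rejecting gives the defendant an expected 0.65 × 800 = 520; the plaintiff offers that and keeps 280.
Round 2 (the defendant proposes): rejecting gives the plaintiff an expected 0.65 × 280 = 182. The defendant offers 182 and keeps 800 − 182 = 618.
Round 1 (the plaintiff proposes): rejecting gives the defendant an expected 0.65 × 618 = 401.7, so the plaintiff offers 401.7, keeping 398.3.

401.7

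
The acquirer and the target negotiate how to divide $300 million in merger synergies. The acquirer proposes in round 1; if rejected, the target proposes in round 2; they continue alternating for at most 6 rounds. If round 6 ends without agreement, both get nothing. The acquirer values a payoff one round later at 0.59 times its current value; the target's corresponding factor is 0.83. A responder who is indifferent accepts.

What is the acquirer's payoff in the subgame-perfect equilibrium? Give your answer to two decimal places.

88.20

Solve by backward induction from round 6.
Round 6 (the target proposes): rejection yields 0 for the acquirer; the target offers 0 and keeps 300.
Round 5 (the acquirer proposes): the target can get 300 next round, worth 0.83 × 300 = 249 now, so the acquirer offers 249, keeping 51.
Round 4 (the target proposes): the acquirer can get 51 next round, worth 0.59 × 51 = 30.09 now. The target offers 30.09 and keeps 300 − 30.09 = 269.91.
Round 3 (the acquirer proposes): the target can get 269.91 next round, worth 0.83 × 269.91 = 224.0253 now; the acquirer offers that and keeps 75.9747.
Round 2 (the target proposes): the acquirer can get 75.9747 next round, worth 0.59 × 75.9747 = 44.825073 now; the target offers that and keeps 255.174927.
Round 1 (the acquirer proposes): the target can get 255.174927 next round, worth 0.83 × 255.174927 = 211.79518941 now, so the acquirer offers 211.79518941, keeping 88.20481059.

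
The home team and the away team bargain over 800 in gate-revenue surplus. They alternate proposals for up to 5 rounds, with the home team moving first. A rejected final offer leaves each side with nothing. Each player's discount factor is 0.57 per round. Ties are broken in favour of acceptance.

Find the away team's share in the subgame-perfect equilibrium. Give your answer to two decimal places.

259.79

Round 5 (the home team proposes): the away team will accept anything ≥ 0, so the home team offers 0 and keeps 800.
Round 4 (the away team proposes): the home team can get 800 next round, worth 0.57 × 800 = 456 now. The away team offers 456 and keeps 800 − 456 = 344.
Round 3 (the home team proposes): the away team can get 344 next round, worth 0.57 × 344 = 196.08 now, so the home team offers 196.08, keeping 603.92.
Round 2 (the away team proposes): the home team can get 603.92 next round, worth 0.57 × 603.92 = 344.2344 now, so the away team offers 344.2344, keeping 455.7656.
Round 1 (the home team proposes): the away team can get 455.7656 next round, worth 0.57 × 455.7656 = 259.786392 now. The home team offers 259.786392 and keeps 800 − 259.786392 = 540.213608.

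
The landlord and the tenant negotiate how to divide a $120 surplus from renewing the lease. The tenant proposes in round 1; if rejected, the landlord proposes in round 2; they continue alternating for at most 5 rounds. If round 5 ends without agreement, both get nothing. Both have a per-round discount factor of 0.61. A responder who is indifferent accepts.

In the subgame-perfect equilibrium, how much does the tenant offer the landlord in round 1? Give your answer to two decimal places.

By backward induction:
Round 5 (the tenant proposes): the landlord will accept anything ≥ 0, so the tenant offers 0 and keeps 120.
Round 4 (the landlord proposes): the tenant can get 120 next round, worth 0.61 × 120 = 73.2 now; the landlord offers that and keeps 46.8.
Round 3 (the tenant proposes): the landlord can get 46.8 next round, worth 0.61 × 46.8 = 28.548 now; the tenant offers that and keeps 91.452.
Round 2 (the landlord proposes): the tenant can get 91.452 next round, worth 0.61 × 91.452 = 55.78572 now; the landlord offers that and keeps 64.21428.
Round 1 (the tenant proposes): the landlord can get 64.21428 next round, worth 0.61 × 64.21428 = 39.1707108 now; the tenant offers that and keeps 80.8292892.

39.17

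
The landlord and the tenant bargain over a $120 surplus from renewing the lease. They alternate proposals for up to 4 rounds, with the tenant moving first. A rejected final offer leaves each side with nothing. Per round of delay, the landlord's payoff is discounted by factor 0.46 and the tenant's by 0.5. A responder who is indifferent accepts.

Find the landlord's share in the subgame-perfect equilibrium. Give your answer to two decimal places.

Solve by backward induction from round 4.
Round 4 (the landlord proposes): the tenant will accept anything ≥ 0, so the landlord offers 0 and keeps 120.
Round 3 (the tenant proposes): the landlord can get 120 next round, worth 0.46 × 120 = 55.2 now; the tenant offers that and keeps 64.8.
Round 2 (the landlord proposes): the tenant can get 64.8 next round, worth 0.5 × 64.8 = 32.4 now. The landlord offers 32.4 and keeps 120 − 32.4 = 87.6.
Round 1 (the tenant proposes): the landlord can get 87.6 next round, worth 0.46 × 87.6 = 40.296 now, so the tenant offers 40.296, keeping 79.704.

40.30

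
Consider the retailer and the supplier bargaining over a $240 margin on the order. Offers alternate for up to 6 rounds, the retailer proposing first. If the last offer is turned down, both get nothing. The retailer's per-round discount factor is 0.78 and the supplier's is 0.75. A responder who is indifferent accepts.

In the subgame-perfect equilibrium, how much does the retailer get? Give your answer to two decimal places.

Work backward from the last round.
Round 6 (the supplier proposes): rejection yields 0 for the retailer; the supplier offers 0 and keeps 240.
Round 5 (the retailer proposes): the supplier can get 240 next round, worth 0.75 × 240 = 180 now. The retailer offers 180 and keeps 240 − 180 = 60.
Round 4 (the supplier proposes): the retailer can get 60 next round, worth 0.78 × 60 = 46.8 now, so the supplier offers 46.8, keeping 193.2.
Round 3 (the retailer proposes): the supplier can get 193.2 next round, worth 0.75 × 193.2 = 144.9 now; the retailer offers that and keeps 95.1.
Round 2 (the supplier proposes): the retailer can get 95.1 next round, worth 0.78 × 95.1 = 74.178 now; the supplier offers that and keeps 165.822.
Round 1 (the retailer proposes): the supplier can get 165.822 next round, worth 0.75 × 165.822 = 124.3665 now, so the retailer offers 124.3665, keeping 115.6335.

115.63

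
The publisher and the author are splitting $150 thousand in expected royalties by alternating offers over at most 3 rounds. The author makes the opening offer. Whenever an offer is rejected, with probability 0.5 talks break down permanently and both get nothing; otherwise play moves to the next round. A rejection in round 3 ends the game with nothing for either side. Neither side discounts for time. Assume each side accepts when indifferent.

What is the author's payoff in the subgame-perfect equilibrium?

112.5

Round 3 (the author proposes): rejection yields 0 for the publisher; the author offers 0 and keeps 150.
Round 2 (the publisher proposes): rejecting gives the author an expected 0.5 × 150 = 75. The publisher offers 75 and keeps 150 − 75 = 75.
Round 1 (the author proposes): rejecting gives the publisher an expected 0.5 × 75 = 37.5; the author offers that and keeps 112.5.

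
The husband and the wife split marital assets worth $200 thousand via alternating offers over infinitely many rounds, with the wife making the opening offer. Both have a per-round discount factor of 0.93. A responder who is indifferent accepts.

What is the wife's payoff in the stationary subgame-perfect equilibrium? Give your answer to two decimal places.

In a stationary SPE each proposer offers the other exactly their discounted continuation value.
If the wife keeps x when proposing and the husband keeps y when proposing, then x = 200 − 0.93y and y = 200 − 0.93x.
Solving: x = 200(1 − 0.93) / (1 − 0.93·0.93) = 14 / 0.1351 ≈ 103.6269.
The husband gets 200 − 103.6269 ≈ 96.3731.

103.63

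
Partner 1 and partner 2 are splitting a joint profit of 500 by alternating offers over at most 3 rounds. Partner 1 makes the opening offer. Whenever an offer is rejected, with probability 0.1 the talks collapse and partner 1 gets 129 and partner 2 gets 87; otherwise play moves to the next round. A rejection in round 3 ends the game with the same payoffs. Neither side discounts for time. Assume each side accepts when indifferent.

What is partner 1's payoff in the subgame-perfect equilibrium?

387.44

By backward induction:
Round 3 (partner 1 proposes): partner 2 gets 87 if talks fail, so partner 1 offers 87 and keeps 413.
Round 2 (partner 2 proposes): rejecting gives partner 1 an expected 0.9 × 413 + 0.1 × 129 = 384.6. Partner 2 offers 384.6 and keeps 500 − 384.6 = 115.4.
Round 1 (partner 1 proposes): rejecting gives partner 2 an expected 0.9 × 115.4 + 0.1 × 87 = 112.56. Partner 1 offers 112.56 and keeps 500 − 112.56 = 387.44.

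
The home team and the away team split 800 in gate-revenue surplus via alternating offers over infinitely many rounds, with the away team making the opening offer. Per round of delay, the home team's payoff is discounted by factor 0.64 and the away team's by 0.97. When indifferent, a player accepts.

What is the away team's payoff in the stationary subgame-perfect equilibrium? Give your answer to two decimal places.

In a stationary SPE each proposer offers the other exactly their discounted continuation value.
If the away team keeps x when proposing and the home team keeps y when proposing, then x = 800 − 0.64y and y = 800 − 0.97x.
Solving: x = 800(1 − 0.64) / (1 − 0.97·0.64) = 288 / 0.3792 ≈ 759.4937.
The home team gets 800 − 759.4937 ≈ 40.5063.

759.49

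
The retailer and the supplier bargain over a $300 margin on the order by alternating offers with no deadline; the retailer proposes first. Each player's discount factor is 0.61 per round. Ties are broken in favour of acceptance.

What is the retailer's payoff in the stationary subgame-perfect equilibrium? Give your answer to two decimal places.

186.34

Let x be the retailer's share when the retailer proposes and y be the supplier's share when the supplier proposes.
The supplier accepts iff offered ≥ 0.61·y, so x = 300 − 0.61y. Symmetrically y = 300 − 0.61x.
Substituting: x = 300 − 0.61(300 − 0.61x), giving x(1 − 0.61·0.61) = 300(1 − 0.61).
So x = 300 × 0.39 / 0.6279 ≈ 186.3354, and the supplier receives 300 − x ≈ 113.6646.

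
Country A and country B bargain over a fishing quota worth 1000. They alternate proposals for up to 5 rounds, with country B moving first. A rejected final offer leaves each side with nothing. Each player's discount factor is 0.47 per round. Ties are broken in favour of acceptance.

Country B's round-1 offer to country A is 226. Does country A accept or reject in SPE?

Round 5 (country B proposes): rejection yields 0 for country A; country B offers 0 and keeps 1000.
Round 4 (country A proposes): country B can get 1000 next round, worth 0.47 × 1000 = 470 now, so country A offers 470, keeping 530.
Round 3 (country B proposes): country A can get 530 next round, worth 0.47 × 530 = 249.1 now; country B offers that and keeps 750.9.
Round 2 (country A proposes): country B can get 750.9 next round, worth 0.47 × 750.9 = 352.923 now. Country A offers 352.923 and keeps 1000 − 352.923 = 647.077.
So by rejecting in round 1, country A gets 647.077 next round, worth 0.47 × 647.077 = 304.12619 now.
Offer 226 < 304.12619, so country A rejects.

Reject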